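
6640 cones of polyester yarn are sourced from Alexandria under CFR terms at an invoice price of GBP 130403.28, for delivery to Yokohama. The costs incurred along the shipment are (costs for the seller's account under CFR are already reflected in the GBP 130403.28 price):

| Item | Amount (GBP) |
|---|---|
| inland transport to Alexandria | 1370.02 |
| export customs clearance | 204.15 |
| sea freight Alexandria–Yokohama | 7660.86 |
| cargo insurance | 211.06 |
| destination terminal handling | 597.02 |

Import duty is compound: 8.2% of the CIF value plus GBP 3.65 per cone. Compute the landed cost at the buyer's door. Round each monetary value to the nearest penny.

Total landed cost: GBP 166157.74

CFR: the seller pays costs through ocean freight to the destination port, but not insurance.
Already in the invoice (seller's account under CFR): inland to port, export clearance, freight — exclude.
CIF value = CFR price + insurance = 130403.28 + 211.06 = 130614.34
Ad valorem component: 130614.34 × 8.2% = 10710.38
Specific component: 6640 × 3.65 = 24236.00
Import duty = 10710.38 + 24236.00 = 34946.38
Buyer bears: insurance 211.06 + destination terminal 597.02 + duty 34946.38 = 35754.46
Landed cost = invoice 130403.28 + 35754.46 = 166157.74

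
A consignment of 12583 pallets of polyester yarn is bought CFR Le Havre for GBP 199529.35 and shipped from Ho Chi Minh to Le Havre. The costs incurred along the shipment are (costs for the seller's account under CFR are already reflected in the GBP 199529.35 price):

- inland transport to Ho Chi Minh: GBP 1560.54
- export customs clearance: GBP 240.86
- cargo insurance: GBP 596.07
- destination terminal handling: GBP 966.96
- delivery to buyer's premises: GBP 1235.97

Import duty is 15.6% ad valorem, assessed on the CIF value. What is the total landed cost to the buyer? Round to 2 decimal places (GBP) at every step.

CFR: the seller pays costs through ocean freight to the destination port, but not insurance.
Already in the invoice (seller's account under CFR): inland to port, export clearance — exclude.
CIF value = CFR price + insurance = 199529.35 + 596.07 = 200125.42
Import duty = 200125.42 × 15.6% = 31219.57
Buyer bears: insurance 596.07 + destination terminal 966.96 + delivery 1235.97 + duty 31219.57 = 34018.57
Landed cost = invoice 199529.35 + 34018.57 = 233547.92

Total landed cost: GBP 233547.92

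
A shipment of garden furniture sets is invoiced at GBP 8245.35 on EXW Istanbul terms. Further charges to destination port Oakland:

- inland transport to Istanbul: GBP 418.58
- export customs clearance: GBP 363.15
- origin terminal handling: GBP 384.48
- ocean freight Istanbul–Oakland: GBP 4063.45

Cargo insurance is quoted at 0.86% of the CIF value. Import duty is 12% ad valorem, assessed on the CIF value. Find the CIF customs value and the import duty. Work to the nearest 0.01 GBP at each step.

Let C be the CIF value. C = EXW price + pre-shipment costs + freight + 0.86% × C
C − 0.86% × C = 8245.35 + 418.58 + 363.15 + 384.48 + 4063.45
0.9914 × C = 13475.01
C = 13475.01 / 0.9914 = 13591.90
Insurance premium = 0.86% × 13591.90 = 116.89
Import duty = 13591.90 × 12% = 1631.03

CIF value: GBP 13591.90; import duty: GBP 1631.03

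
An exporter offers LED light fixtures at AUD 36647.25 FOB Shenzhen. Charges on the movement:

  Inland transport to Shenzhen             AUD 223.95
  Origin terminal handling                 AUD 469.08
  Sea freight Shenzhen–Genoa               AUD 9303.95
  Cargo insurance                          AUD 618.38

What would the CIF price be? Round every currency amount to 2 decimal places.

Not relevant to the conversion: inland to port, origin terminal — on the seller under both FOB and CIF; already in the FOB price and stays in the CIF price.
From FOB to CIF, the seller additionally bears: freight, insurance.
CIF price = 36647.25 + 9303.95 + 618.38 = 46569.58

CIF price: AUD 46569.58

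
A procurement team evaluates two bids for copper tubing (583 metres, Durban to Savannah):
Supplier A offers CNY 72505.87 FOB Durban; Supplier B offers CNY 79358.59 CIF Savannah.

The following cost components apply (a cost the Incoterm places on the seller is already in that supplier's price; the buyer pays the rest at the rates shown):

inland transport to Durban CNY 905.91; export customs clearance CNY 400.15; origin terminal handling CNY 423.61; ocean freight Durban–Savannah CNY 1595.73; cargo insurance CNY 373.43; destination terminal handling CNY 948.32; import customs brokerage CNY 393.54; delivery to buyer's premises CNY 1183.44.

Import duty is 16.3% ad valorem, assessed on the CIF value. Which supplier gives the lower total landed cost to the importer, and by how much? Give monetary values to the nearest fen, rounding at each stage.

Supplier A (FOB):
CIF value = FOB price + freight + insurance = 72505.87 + 1595.73 + 373.43 = 74475.03
Import duty = 74475.03 × 16.3% = 12139.43
Buyer bears (A): 1595.73 + 373.43 + 948.32 + 393.54 + 1183.44 = 4494.46
Landed cost (A) = invoice 72505.87 + 4494.46 + duty 12139.43 = 89139.76
Supplier B (CIF):
The CIF price already equals the CIF value: 79358.59
Import duty = 79358.59 × 16.3% = 12935.45
Buyer bears (B): 948.32 + 393.54 + 1183.44 = 2525.30
Landed cost (B) = invoice 79358.59 + 2525.30 + duty 12935.45 = 94819.34
Difference = |89139.76 − 94819.34| = 5679.58

Supplier A is cheaper by CNY 5679.58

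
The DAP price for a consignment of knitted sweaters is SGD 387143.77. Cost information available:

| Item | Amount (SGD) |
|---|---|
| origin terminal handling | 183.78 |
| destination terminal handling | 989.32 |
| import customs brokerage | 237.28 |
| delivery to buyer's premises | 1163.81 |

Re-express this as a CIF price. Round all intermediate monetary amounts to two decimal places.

CIF price: SGD 384990.64

Not relevant to the conversion: origin terminal — on the seller under both DAP and CIF; already in the DAP price and stays in the CIF price. brokerage — on the buyer under both terms; not part of either seller's price.
From DAP to CIF, the seller no longer bears: destination terminal, delivery.
CIF price = 387143.77 − 989.32 − 1163.81 = 384990.64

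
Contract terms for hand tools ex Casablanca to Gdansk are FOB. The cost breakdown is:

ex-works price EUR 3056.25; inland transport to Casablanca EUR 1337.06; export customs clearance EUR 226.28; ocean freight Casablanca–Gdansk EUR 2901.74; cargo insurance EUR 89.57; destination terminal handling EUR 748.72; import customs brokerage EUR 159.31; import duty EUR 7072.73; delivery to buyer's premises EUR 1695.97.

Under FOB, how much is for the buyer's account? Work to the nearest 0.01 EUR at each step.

FOB: the seller bears costs until goods are on board at the origin port; the buyer bears freight, insurance and all costs thereafter.
Seller's account: goods 3056.25 + inland to port 1337.06 + export clearance 226.28 = 4619.59
Buyer's account: freight 2901.74 + insurance 89.57 + destination terminal 748.72 + brokerage 159.31 + duty 7072.73 + delivery 1695.97 = 12668.04

Buyer's account: EUR 12668.04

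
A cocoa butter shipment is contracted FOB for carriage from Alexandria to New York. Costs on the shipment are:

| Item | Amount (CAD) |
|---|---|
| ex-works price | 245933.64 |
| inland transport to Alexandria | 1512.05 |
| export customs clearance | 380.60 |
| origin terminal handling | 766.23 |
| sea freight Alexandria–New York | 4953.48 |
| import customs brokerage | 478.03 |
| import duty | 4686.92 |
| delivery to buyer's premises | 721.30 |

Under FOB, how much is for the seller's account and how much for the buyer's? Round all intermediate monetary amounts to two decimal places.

FOB: the seller bears costs until goods are on board at the origin port; the buyer bears freight, insurance and all costs thereafter.
Seller's account: goods 245933.64 + inland to port 1512.05 + export clearance 380.60 + origin terminal 766.23 = 248592.52
Buyer's account: freight 4953.48 + brokerage 478.03 + duty 4686.92 + delivery 721.30 = 10839.73

Seller: CAD 248592.52; buyer: CAD 10839.73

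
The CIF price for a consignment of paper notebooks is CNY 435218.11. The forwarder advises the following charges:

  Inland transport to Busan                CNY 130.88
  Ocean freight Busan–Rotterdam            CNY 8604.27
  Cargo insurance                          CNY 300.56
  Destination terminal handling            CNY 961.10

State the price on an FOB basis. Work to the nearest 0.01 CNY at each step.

FOB price: CNY 426313.28

Not relevant to the conversion: inland to port — on the seller under both CIF and FOB; already in the CIF price and stays in the FOB price. destination terminal — on the buyer under both terms; not part of either seller's price.
From CIF to FOB, the seller no longer bears: freight, insurance.
FOB price = 435218.11 − 8604.27 − 300.56 = 426313.28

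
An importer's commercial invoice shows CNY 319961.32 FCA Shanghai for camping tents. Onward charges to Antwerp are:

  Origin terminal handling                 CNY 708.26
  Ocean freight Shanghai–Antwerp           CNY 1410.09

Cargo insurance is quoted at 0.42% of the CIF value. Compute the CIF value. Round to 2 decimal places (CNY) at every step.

Let C be the CIF value. C = FCA price + pre-shipment costs + freight + 0.42% × C
C − 0.42% × C = 319961.32 + 708.26 + 1410.09
0.9958 × C = 322079.67
C = 322079.67 / 0.9958 = 323438.11
Insurance premium = 0.42% × 323438.11 = 1358.44

CIF value: CNY 323438.11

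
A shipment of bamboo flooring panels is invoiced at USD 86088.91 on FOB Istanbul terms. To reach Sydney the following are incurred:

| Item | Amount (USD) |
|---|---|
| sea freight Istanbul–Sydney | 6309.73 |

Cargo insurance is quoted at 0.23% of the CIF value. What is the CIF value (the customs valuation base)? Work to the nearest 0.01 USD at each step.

CIF value: USD 92611.65

Let C be the CIF value. C = FOB price + freight + 0.23% × C
C − 0.23% × C = 86088.91 + 6309.73
0.9977 × C = 92398.64
C = 92398.64 / 0.9977 = 92611.65
Insurance premium = 0.23% × 92611.65 = 213.01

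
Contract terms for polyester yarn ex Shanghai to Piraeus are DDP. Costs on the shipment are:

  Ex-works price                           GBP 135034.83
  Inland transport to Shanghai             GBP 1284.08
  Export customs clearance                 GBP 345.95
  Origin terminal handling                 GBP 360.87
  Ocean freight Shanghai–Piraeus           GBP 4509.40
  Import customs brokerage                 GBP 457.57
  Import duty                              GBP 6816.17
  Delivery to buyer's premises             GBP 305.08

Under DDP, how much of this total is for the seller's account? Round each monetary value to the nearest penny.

DDP: the seller bears all costs including import duty.
Seller's account: goods 135034.83 + inland to port 1284.08 + export clearance 345.95 + origin terminal 360.87 + freight 4509.40 + brokerage 457.57 + duty 6816.17 + delivery 305.08 = 149113.95
Buyer's account: 0.00

Seller's account: GBP 149113.95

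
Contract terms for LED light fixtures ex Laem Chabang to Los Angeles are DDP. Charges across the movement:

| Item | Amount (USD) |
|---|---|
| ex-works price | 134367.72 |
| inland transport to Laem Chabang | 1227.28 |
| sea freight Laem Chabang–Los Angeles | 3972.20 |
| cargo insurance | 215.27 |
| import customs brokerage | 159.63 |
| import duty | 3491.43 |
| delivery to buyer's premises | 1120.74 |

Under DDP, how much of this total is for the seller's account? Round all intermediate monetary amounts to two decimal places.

Seller's account: USD 144554.27

DDP: the seller bears all costs including import duty.
Seller's account: goods 134367.72 + inland to port 1227.28 + freight 3972.20 + insurance 215.27 + brokerage 159.63 + duty 3491.43 + delivery 1120.74 = 144554.27
Buyer's account: 0.00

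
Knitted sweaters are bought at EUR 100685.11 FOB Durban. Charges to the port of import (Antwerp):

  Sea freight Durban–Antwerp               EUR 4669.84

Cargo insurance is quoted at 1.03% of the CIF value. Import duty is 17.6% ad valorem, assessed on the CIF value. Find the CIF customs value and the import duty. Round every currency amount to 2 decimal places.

CIF value: EUR 106451.40; import duty: EUR 18735.45

Let C be the CIF value. C = FOB price + freight + 1.03% × C
C − 1.03% × C = 100685.11 + 4669.84
0.9897 × C = 105354.95
C = 105354.95 / 0.9897 = 106451.40
Insurance premium = 1.03% × 106451.40 = 1096.45
Import duty = 106451.40 × 17.6% = 18735.45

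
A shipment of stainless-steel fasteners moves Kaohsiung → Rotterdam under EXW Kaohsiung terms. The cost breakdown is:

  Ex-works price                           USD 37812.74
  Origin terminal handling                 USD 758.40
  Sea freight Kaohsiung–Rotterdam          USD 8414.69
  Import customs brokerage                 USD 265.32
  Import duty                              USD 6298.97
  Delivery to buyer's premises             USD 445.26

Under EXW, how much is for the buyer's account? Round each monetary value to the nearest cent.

Buyer's account: USD 16182.64

EXW: the seller makes goods available at their premises; the buyer bears all onward costs.
Seller's account: goods 37812.74 = 37812.74
Buyer's account: origin terminal 758.40 + freight 8414.69 + brokerage 265.32 + duty 6298.97 + delivery 445.26 = 16182.64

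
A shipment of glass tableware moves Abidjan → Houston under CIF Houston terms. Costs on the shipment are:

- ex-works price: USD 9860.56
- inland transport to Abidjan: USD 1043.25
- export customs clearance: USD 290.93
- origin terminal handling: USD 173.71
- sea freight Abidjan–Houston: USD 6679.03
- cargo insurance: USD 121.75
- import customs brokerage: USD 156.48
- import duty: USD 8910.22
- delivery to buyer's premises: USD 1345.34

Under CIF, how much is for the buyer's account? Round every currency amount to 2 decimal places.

CIF: the seller pays costs through ocean freight and marine insurance to the destination port.
Seller's account: goods 9860.56 + inland to port 1043.25 + export clearance 290.93 + origin terminal 173.71 + freight 6679.03 + insurance 121.75 = 18169.23
Buyer's account: brokerage 156.48 + duty 8910.22 + delivery 1345.34 = 10412.04

Buyer's account: USD 10412.04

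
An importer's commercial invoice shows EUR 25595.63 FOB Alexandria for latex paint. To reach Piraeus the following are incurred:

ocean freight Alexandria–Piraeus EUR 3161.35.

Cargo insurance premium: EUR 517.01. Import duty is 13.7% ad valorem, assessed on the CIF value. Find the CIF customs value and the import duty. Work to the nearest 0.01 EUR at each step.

CIF value: EUR 29273.99; import duty: EUR 4010.54

CIF = FOB price + freight + insurance
CIF = 25595.63 + 3161.35 + 517.01 = 29273.99
Import duty = 29273.99 × 13.7% = 4010.54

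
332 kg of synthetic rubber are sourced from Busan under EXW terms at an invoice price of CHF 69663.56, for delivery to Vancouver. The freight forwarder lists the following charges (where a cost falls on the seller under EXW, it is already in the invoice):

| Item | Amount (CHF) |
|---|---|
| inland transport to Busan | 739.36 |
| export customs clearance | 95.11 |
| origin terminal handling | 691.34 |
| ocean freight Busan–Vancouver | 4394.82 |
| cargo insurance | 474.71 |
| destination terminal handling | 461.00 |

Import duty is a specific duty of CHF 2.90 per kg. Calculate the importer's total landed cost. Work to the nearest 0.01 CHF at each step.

Total landed cost: CHF 77482.70

EXW: the seller makes goods available at their premises; the buyer bears all onward costs.
CIF value = EXW price + inland to port + export clearance + origin terminal + freight + insurance = 69663.56 + 739.36 + 95.11 + 691.34 + 4394.82 + 474.71 = 76058.90
Import duty = 332 × 2.90 = 962.80
Buyer bears: inland to port 739.36 + export clearance 95.11 + origin terminal 691.34 + freight 4394.82 + insurance 474.71 + destination terminal 461.00 + duty 962.80 = 7819.14
Landed cost = invoice 69663.56 + 7819.14 = 77482.70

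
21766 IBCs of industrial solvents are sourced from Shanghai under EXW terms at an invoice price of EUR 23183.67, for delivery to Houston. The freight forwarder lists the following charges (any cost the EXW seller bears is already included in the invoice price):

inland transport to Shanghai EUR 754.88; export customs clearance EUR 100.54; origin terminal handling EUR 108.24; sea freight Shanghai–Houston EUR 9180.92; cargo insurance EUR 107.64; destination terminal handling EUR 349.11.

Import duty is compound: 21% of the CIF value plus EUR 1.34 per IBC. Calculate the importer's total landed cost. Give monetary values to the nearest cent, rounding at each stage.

EXW: the seller makes goods available at their premises; the buyer bears all onward costs.
CIF value = EXW price + inland to port + export clearance + origin terminal + freight + insurance = 23183.67 + 754.88 + 100.54 + 108.24 + 9180.92 + 107.64 = 33435.89
Ad valorem component: 33435.89 × 21% = 7021.54
Specific component: 21766 × 1.34 = 29166.44
Import duty = 7021.54 + 29166.44 = 36187.98
Buyer bears: inland to port 754.88 + export clearance 100.54 + origin terminal 108.24 + freight 9180.92 + insurance 107.64 + destination terminal 349.11 + duty 36187.98 = 46789.31
Landed cost = invoice 23183.67 + 46789.31 = 69972.98

Total landed cost: EUR 69972.98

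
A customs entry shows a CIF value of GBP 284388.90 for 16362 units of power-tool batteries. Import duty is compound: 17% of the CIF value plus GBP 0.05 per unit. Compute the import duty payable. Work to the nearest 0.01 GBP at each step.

Ad valorem component: 284388.90 × 17% = 48346.11
Specific component: 16362 × 0.05 = 818.10
Import duty = 48346.11 + 818.10 = 49164.21

Import duty: GBP 49164.21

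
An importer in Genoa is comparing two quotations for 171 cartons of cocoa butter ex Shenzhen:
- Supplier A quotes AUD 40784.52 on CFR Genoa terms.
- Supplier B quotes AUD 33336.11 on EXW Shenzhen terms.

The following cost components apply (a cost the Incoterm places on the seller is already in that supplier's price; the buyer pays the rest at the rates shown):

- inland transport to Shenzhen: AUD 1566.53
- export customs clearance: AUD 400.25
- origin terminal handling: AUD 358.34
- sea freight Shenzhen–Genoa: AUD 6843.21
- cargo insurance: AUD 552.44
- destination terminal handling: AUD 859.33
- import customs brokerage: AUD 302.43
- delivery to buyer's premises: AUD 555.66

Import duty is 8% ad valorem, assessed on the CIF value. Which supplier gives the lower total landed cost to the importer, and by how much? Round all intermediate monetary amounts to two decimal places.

Supplier A is cheaper by AUD 1857.51

Supplier A (CFR):
CIF value = CFR price + insurance = 40784.52 + 552.44 = 41336.96
Import duty = 41336.96 × 8% = 3306.96
Buyer bears (A): 552.44 + 859.33 + 302.43 + 555.66 = 2269.86
Landed cost (A) = invoice 40784.52 + 2269.86 + duty 3306.96 = 46361.34
Supplier B (EXW):
CIF value = EXW price + inland to port + export clearance + origin terminal + freight + insurance = 33336.11 + 1566.53 + 400.25 + 358.34 + 6843.21 + 552.44 = 43056.88
Import duty = 43056.88 × 8% = 3444.55
Buyer bears (B): 1566.53 + 400.25 + 358.34 + 6843.21 + 552.44 + 859.33 + 302.43 + 555.66 = 11438.19
Landed cost (B) = invoice 33336.11 + 11438.19 + duty 3444.55 = 48218.85
Difference = |46361.34 − 48218.85| = 1857.51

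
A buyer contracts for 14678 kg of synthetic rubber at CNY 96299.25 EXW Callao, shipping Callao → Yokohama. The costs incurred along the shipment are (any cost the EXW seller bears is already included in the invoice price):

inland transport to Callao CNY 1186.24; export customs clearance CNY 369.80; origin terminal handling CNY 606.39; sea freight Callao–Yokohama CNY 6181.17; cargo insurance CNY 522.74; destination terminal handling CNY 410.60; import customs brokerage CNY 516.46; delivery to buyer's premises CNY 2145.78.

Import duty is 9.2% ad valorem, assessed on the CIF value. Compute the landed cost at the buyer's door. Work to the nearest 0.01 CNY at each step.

Total landed cost: CNY 117913.66

EXW: the seller makes goods available at their premises; the buyer bears all onward costs.
CIF value = EXW price + inland to port + export clearance + origin terminal + freight + insurance = 96299.25 + 1186.24 + 369.80 + 606.39 + 6181.17 + 522.74 = 105165.59
Import duty = 105165.59 × 9.2% = 9675.23
Buyer bears: inland to port 1186.24 + export clearance 369.80 + origin terminal 606.39 + freight 6181.17 + insurance 522.74 + destination terminal 410.60 + brokerage 516.46 + delivery 2145.78 + duty 9675.23 = 21614.41
Landed cost = invoice 96299.25 + 21614.41 = 117913.66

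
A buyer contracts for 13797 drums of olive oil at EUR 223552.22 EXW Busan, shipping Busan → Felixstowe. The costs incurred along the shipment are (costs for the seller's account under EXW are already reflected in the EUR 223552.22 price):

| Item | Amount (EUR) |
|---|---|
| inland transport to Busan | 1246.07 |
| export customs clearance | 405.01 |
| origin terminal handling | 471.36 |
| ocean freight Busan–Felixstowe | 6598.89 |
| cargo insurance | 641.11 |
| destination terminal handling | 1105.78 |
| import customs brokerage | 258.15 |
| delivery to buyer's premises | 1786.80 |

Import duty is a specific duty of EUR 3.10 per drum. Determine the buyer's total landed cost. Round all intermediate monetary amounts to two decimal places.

EXW: the seller makes goods available at their premises; the buyer bears all onward costs.
CIF value = EXW price + inland to port + export clearance + origin terminal + freight + insurance = 223552.22 + 1246.07 + 405.01 + 471.36 + 6598.89 + 641.11 = 232914.66
Import duty = 13797 × 3.10 = 42770.70
Buyer bears: inland to port 1246.07 + export clearance 405.01 + origin terminal 471.36 + freight 6598.89 + insurance 641.11 + destination terminal 1105.78 + brokerage 258.15 + delivery 1786.80 + duty 42770.70 = 55283.87
Landed cost = invoice 223552.22 + 55283.87 = 278836.09

Total landed cost: EUR 278836.09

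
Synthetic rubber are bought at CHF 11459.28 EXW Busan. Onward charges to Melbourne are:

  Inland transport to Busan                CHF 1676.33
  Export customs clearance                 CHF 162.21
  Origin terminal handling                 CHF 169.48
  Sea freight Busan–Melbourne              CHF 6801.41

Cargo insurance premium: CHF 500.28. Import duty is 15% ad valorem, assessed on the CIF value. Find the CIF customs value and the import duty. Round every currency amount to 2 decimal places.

CIF = EXW price + pre-shipment costs + freight + insurance
CIF = 11459.28 + 1676.33 + 162.21 + 169.48 + 6801.41 + 500.28 = 20768.99
Import duty = 20768.99 × 15% = 3115.35

CIF value: CHF 20768.99; import duty: CHF 3115.35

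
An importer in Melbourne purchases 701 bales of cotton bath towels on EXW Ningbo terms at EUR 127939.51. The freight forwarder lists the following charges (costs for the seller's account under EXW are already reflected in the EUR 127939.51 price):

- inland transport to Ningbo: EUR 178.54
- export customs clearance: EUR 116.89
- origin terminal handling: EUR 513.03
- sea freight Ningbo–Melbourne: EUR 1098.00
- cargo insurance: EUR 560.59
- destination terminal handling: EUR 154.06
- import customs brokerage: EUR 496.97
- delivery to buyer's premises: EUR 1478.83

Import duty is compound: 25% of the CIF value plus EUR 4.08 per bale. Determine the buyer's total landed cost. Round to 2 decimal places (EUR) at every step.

Total landed cost: EUR 167998.14

EXW: the seller makes goods available at their premises; the buyer bears all onward costs.
CIF value = EXW price + inland to port + export clearance + origin terminal + freight + insurance = 127939.51 + 178.54 + 116.89 + 513.03 + 1098.00 + 560.59 = 130406.56
Ad valorem component: 130406.56 × 25% = 32601.64
Specific component: 701 × 4.08 = 2860.08
Import duty = 32601.64 + 2860.08 = 35461.72
Buyer bears: inland to port 178.54 + export clearance 116.89 + origin terminal 513.03 + freight 1098.00 + insurance 560.59 + destination terminal 154.06 + brokerage 496.97 + delivery 1478.83 + duty 35461.72 = 40058.63
Landed cost = invoice 127939.51 + 40058.63 = 167998.14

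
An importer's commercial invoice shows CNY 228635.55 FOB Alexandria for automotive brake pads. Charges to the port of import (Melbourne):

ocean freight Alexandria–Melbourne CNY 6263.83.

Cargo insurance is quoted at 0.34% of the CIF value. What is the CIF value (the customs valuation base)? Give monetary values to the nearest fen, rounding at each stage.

Let C be the CIF value. C = FOB price + freight + 0.34% × C
C − 0.34% × C = 228635.55 + 6263.83
0.9966 × C = 234899.38
C = 234899.38 / 0.9966 = 235700.76
Insurance premium = 0.34% × 235700.76 = 801.38

CIF value: CNY 235700.76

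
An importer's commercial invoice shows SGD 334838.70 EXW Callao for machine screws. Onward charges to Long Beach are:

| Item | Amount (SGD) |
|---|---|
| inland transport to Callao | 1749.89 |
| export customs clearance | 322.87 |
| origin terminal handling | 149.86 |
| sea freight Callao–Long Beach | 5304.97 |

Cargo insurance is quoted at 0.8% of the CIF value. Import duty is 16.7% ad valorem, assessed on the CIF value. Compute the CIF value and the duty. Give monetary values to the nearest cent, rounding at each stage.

Let C be the CIF value. C = EXW price + pre-shipment costs + freight + 0.8% × C
C − 0.8% × C = 334838.70 + 1749.89 + 322.87 + 149.86 + 5304.97
0.992 × C = 342366.29
C = 342366.29 / 0.992 = 345127.31
Insurance premium = 0.8% × 345127.31 = 2761.02
Import duty = 345127.31 × 16.7% = 57636.26

CIF value: SGD 345127.31; import duty: SGD 57636.26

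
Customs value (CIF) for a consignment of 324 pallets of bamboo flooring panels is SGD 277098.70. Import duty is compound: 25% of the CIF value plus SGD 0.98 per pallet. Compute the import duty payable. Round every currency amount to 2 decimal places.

Import duty: SGD 69592.20

Ad valorem component: 277098.70 × 25% = 69274.68
Specific component: 324 × 0.98 = 317.52
Import duty = 69274.68 + 317.52 = 69592.20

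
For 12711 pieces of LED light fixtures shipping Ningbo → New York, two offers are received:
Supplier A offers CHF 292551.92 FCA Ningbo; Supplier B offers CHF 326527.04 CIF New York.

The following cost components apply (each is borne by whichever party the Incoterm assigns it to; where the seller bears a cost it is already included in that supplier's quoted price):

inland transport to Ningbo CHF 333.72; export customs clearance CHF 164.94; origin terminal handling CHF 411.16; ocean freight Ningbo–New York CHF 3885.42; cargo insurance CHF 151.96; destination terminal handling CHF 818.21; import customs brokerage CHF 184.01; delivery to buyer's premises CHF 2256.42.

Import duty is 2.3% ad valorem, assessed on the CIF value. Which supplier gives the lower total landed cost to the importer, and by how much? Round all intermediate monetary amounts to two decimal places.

Supplier A is cheaper by CHF 30205.69

Supplier A (FCA):
CIF value = FCA price + origin terminal + freight + insurance = 292551.92 + 411.16 + 3885.42 + 151.96 = 297000.46
Import duty = 297000.46 × 2.3% = 6831.01
Buyer bears (A): 411.16 + 3885.42 + 151.96 + 818.21 + 184.01 + 2256.42 = 7707.18
Landed cost (A) = invoice 292551.92 + 7707.18 + duty 6831.01 = 307090.11
Supplier B (CIF):
The CIF price already equals the CIF value: 326527.04
Import duty = 326527.04 × 2.3% = 7510.12
Buyer bears (B): 818.21 + 184.01 + 2256.42 = 3258.64
Landed cost (B) = invoice 326527.04 + 3258.64 + duty 7510.12 = 337295.80
Difference = |307090.11 − 337295.80| = 30205.69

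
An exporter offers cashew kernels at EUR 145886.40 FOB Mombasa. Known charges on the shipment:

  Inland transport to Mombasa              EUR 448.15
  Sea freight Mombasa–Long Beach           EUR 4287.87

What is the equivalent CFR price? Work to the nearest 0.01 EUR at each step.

CFR price: EUR 150174.27

Not relevant to the conversion: inland to port — on the seller under both FOB and CFR; already in the FOB price and stays in the CFR price.
From FOB to CFR, the seller additionally bears: freight.
CFR price = 145886.40 + 4287.87 = 150174.27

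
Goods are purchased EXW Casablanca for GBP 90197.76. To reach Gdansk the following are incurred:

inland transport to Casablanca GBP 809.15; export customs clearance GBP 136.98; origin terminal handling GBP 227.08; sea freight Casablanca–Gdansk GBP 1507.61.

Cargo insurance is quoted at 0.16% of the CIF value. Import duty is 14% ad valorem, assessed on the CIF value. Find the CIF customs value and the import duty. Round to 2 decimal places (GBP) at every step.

CIF value: GBP 93027.42; import duty: GBP 13023.84

Let C be the CIF value. C = EXW price + pre-shipment costs + freight + 0.16% × C
C − 0.16% × C = 90197.76 + 809.15 + 136.98 + 227.08 + 1507.61
0.9984 × C = 92878.58
C = 92878.58 / 0.9984 = 93027.42
Insurance premium = 0.16% × 93027.42 = 148.84
Import duty = 93027.42 × 14% = 13023.84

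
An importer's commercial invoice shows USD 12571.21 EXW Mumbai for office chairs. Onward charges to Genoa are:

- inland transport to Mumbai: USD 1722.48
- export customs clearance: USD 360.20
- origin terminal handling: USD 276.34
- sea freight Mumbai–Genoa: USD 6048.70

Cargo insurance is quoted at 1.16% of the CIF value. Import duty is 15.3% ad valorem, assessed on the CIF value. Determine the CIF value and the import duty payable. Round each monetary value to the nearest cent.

CIF value: USD 21225.14; import duty: USD 3247.45

Let C be the CIF value. C = EXW price + pre-shipment costs + freight + 1.16% × C
C − 1.16% × C = 12571.21 + 1722.48 + 360.20 + 276.34 + 6048.70
0.9884 × C = 20978.93
C = 20978.93 / 0.9884 = 21225.14
Insurance premium = 1.16% × 21225.14 = 246.21
Import duty = 21225.14 × 15.3% = 3247.45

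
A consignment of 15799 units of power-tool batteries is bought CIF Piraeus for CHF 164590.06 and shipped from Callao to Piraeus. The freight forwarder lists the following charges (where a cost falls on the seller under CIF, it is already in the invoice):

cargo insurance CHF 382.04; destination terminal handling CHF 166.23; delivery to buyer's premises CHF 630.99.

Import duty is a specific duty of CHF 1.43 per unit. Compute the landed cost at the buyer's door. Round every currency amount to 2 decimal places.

Total landed cost: CHF 187979.85

CIF: the seller pays costs through ocean freight and marine insurance to the destination port.
Already in the invoice (seller's account under CIF): insurance — exclude.
The CIF price already equals the CIF value: 164590.06
Import duty = 15799 × 1.43 = 22592.57
Buyer bears: destination terminal 166.23 + delivery 630.99 + duty 22592.57 = 23389.79
Landed cost = invoice 164590.06 + 23389.79 = 187979.85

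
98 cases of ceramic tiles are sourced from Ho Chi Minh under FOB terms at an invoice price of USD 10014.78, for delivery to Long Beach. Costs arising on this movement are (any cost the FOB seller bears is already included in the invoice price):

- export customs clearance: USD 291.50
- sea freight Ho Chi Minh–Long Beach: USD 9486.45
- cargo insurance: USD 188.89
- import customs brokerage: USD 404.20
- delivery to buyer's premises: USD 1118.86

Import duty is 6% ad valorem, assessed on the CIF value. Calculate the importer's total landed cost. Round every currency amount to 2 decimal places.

FOB: the seller bears costs until goods are on board at the origin port; the buyer bears freight, insurance and all costs thereafter.
Already in the invoice (seller's account under FOB): export clearance — exclude.
CIF value = FOB price + freight + insurance = 10014.78 + 9486.45 + 188.89 = 19690.12
Import duty = 19690.12 × 6% = 1181.41
Buyer bears: freight 9486.45 + insurance 188.89 + brokerage 404.20 + delivery 1118.86 + duty 1181.41 = 12379.81
Landed cost = invoice 10014.78 + 12379.81 = 22394.59

Total landed cost: USD 22394.59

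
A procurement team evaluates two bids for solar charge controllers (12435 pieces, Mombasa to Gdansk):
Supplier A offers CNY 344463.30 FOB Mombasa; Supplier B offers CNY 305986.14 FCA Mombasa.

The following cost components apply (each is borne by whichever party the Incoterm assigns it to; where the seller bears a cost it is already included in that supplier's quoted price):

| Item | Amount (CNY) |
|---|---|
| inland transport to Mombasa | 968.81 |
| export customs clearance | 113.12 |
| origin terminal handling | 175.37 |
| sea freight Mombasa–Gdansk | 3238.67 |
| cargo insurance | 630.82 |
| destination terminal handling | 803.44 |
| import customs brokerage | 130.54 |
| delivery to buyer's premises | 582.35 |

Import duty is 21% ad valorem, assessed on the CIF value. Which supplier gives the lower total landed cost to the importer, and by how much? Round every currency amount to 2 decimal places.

Supplier A (FOB):
CIF value = FOB price + freight + insurance = 344463.30 + 3238.67 + 630.82 = 348332.79
Import duty = 348332.79 × 21% = 73149.89
Buyer bears (A): 3238.67 + 630.82 + 803.44 + 130.54 + 582.35 = 5385.82
Landed cost (A) = invoice 344463.30 + 5385.82 + duty 73149.89 = 422999.01
Supplier B (FCA):
CIF value = FCA price + origin terminal + freight + insurance = 305986.14 + 175.37 + 3238.67 + 630.82 = 310031.00
Import duty = 310031.00 × 21% = 65106.51
Buyer bears (B): 175.37 + 3238.67 + 630.82 + 803.44 + 130.54 + 582.35 = 5561.19
Landed cost (B) = invoice 305986.14 + 5561.19 + duty 65106.51 = 376653.84
Difference = |422999.01 − 376653.84| = 46345.17

Supplier B is cheaper by CNY 46345.17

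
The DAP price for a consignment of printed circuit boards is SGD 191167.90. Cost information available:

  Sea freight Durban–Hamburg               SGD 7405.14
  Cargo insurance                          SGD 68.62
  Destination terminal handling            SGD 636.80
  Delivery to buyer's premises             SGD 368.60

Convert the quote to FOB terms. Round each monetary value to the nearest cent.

FOB price: SGD 182688.74

From DAP to FOB, the seller no longer bears: freight, insurance, destination terminal, delivery.
FOB price = 191167.90 − 7405.14 − 68.62 − 636.80 − 368.60 = 182688.74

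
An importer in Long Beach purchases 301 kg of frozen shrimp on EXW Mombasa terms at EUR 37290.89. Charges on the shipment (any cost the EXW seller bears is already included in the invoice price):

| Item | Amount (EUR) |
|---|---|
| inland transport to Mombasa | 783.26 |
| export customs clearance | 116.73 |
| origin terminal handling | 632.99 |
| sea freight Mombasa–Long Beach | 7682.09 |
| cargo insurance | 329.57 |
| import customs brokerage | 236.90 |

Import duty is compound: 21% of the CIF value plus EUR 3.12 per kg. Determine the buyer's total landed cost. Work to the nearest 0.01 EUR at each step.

EXW: the seller makes goods available at their premises; the buyer bears all onward costs.
CIF value = EXW price + inland to port + export clearance + origin terminal + freight + insurance = 37290.89 + 783.26 + 116.73 + 632.99 + 7682.09 + 329.57 = 46835.53
Ad valorem component: 46835.53 × 21% = 9835.46
Specific component: 301 × 3.12 = 939.12
Import duty = 9835.46 + 939.12 = 10774.58
Buyer bears: inland to port 783.26 + export clearance 116.73 + origin terminal 632.99 + freight 7682.09 + insurance 329.57 + brokerage 236.90 + duty 10774.58 = 20556.12
Landed cost = invoice 37290.89 + 20556.12 = 57847.01

Total landed cost: EUR 57847.01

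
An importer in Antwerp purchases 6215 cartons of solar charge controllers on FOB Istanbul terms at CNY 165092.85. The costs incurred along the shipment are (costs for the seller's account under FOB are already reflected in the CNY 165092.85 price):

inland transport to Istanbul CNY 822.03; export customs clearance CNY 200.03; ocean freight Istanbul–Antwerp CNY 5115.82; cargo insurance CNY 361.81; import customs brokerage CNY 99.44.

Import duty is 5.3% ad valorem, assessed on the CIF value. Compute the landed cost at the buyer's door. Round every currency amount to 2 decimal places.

Total landed cost: CNY 179710.16

FOB: the seller bears costs until goods are on board at the origin port; the buyer bears freight, insurance and all costs thereafter.
Already in the invoice (seller's account under FOB): inland to port, export clearance — exclude.
CIF value = FOB price + freight + insurance = 165092.85 + 5115.82 + 361.81 = 170570.48
Import duty = 170570.48 × 5.3% = 9040.24
Buyer bears: freight 5115.82 + insurance 361.81 + brokerage 99.44 + duty 9040.24 = 14617.31
Landed cost = invoice 165092.85 + 14617.31 = 179710.16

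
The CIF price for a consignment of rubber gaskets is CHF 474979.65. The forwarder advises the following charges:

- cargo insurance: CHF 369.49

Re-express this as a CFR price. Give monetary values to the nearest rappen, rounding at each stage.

CFR price: CHF 474610.16

From CIF to CFR, the seller no longer bears: insurance.
CFR price = 474979.65 − 369.49 = 474610.16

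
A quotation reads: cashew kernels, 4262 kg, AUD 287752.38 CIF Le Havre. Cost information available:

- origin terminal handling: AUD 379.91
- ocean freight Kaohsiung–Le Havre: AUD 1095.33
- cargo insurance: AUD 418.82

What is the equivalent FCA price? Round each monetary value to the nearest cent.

From CIF to FCA, the seller no longer bears: origin terminal, freight, insurance.
FCA price = 287752.38 − 379.91 − 1095.33 − 418.82 = 285858.32

FCA price: AUD 285858.32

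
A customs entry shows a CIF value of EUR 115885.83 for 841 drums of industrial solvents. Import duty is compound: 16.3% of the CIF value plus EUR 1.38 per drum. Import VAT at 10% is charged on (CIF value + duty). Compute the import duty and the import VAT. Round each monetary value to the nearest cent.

Ad valorem component: 115885.83 × 16.3% = 18889.39
Specific component: 841 × 1.38 = 1160.58
Import duty = 18889.39 + 1160.58 = 20049.97
VAT base = CIF + duty = 115885.83 + 20049.97 = 135935.80
Import VAT = 135935.80 × 10% = 13593.58

Import duty: EUR 20049.97; import VAT: EUR 13593.58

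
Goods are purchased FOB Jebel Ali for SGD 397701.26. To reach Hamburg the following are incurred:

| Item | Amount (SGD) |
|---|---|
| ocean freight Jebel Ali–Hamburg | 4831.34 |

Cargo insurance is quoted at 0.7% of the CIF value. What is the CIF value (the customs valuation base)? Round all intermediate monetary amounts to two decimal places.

Let C be the CIF value. C = FOB price + freight + 0.7% × C
C − 0.7% × C = 397701.26 + 4831.34
0.993 × C = 402532.60
C = 402532.60 / 0.993 = 405370.19
Insurance premium = 0.7% × 405370.19 = 2837.59

CIF value: SGD 405370.19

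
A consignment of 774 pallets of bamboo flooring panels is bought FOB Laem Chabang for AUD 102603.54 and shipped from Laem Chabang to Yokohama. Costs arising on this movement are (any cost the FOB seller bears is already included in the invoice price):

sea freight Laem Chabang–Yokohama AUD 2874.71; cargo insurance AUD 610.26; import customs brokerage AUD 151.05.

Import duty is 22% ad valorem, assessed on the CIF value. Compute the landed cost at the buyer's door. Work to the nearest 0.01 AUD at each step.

FOB: the seller bears costs until goods are on board at the origin port; the buyer bears freight, insurance and all costs thereafter.
CIF value = FOB price + freight + insurance = 102603.54 + 2874.71 + 610.26 = 106088.51
Import duty = 106088.51 × 22% = 23339.47
Buyer bears: freight 2874.71 + insurance 610.26 + brokerage 151.05 + duty 23339.47 = 26975.49
Landed cost = invoice 102603.54 + 26975.49 = 129579.03

Total landed cost: AUD 129579.03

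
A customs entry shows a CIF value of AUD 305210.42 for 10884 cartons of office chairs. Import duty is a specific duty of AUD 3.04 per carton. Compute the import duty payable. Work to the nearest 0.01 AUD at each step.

Import duty: AUD 33087.36

Import duty = 10884 × 3.04 = 33087.36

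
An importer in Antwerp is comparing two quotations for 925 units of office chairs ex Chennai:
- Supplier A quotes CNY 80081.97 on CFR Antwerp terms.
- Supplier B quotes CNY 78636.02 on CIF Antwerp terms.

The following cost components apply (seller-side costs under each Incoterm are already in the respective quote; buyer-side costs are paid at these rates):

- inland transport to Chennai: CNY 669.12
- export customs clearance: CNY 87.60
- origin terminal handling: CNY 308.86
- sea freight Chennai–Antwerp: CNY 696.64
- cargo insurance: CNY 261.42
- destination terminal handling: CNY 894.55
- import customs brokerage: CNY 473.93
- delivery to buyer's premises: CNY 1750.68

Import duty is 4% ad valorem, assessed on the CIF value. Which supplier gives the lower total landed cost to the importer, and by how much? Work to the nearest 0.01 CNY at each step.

Supplier A (CFR):
CIF value = CFR price + insurance = 80081.97 + 261.42 = 80343.39
Import duty = 80343.39 × 4% = 3213.74
Buyer bears (A): 261.42 + 894.55 + 473.93 + 1750.68 = 3380.58
Landed cost (A) = invoice 80081.97 + 3380.58 + duty 3213.74 = 86676.29
Supplier B (CIF):
The CIF price already equals the CIF value: 78636.02
Import duty = 78636.02 × 4% = 3145.44
Buyer bears (B): 894.55 + 473.93 + 1750.68 = 3119.16
Landed cost (B) = invoice 78636.02 + 3119.16 + duty 3145.44 = 84900.62
Difference = |86676.29 − 84900.62| = 1775.67

Supplier B is cheaper by CNY 1775.67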